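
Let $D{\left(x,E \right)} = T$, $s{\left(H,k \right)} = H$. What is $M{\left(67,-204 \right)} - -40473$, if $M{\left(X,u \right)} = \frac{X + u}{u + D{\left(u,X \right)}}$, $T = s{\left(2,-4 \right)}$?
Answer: $\frac{8175683}{202} \approx 40474.0$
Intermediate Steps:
$T = 2$
$D{\left(x,E \right)} = 2$
$M{\left(X,u \right)} = \frac{X + u}{2 + u}$ ($M{\left(X,u \right)} = \frac{X + u}{u + 2} = \frac{X + u}{2 + u}$)
$M{\left(67,-204 \right)} - -40473 = \frac{67 - 204}{2 - 204} - -40473 = \frac{1}{-202} \left(-137\right) + 40473 = \left(- \frac{1}{202}\right) \left(-137\right) + 40473 = \frac{137}{202} + 40473 = \frac{8175683}{202}$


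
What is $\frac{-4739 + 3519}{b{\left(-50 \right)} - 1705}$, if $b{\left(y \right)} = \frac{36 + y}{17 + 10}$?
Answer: $\frac{32940}{46049} \approx 0.71533$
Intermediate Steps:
$b{\left(y \right)} = \frac{4}{3} + \frac{y}{27}$ ($b{\left(y \right)} = \frac{36 + y}{27} = \left(36 + y\right) \frac{1}{27} = \frac{4}{3} + \frac{y}{27}$)
$\frac{-4739 + 3519}{b{\left(-50 \right)} - 1705} = \frac{-4739 + 3519}{\left(\frac{4}{3} + \frac{1}{27} \left(-50\right)\right) - 1705} = - \frac{1220}{\left(\frac{4}{3} - \frac{50}{27}\right) - 1705} = - \frac{1220}{- \frac{14}{27} - 1705} = - \frac{1220}{- \frac{46049}{27}} = \left(-1220\right) \left(- \frac{27}{46049}\right) = \frac{32940}{46049}$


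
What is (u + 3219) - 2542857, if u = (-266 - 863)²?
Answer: -1264997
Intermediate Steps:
u = 1274641 (u = (-1129)² = 1274641)
(u + 3219) - 2542857 = (1274641 + 3219) - 2542857 = 1277860 - 2542857 = -1264997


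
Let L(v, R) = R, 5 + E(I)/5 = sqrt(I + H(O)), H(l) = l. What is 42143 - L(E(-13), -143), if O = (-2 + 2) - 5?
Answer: 42286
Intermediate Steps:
O = -5 (O = 0 - 5 = -5)
E(I) = -25 + 5*sqrt(-5 + I) (E(I) = -25 + 5*sqrt(I - 5) = -25 + 5*sqrt(-5 + I))
42143 - L(E(-13), -143) = 42143 - 1*(-143) = 42143 + 143 = 42286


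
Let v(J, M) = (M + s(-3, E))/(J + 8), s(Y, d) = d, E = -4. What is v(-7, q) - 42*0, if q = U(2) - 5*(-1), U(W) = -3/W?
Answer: -½ ≈ -0.50000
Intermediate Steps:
q = 7/2 (q = -3/2 - 5*(-1) = -3*½ + 5 = -3/2 + 5 = 7/2 ≈ 3.5000)
v(J, M) = (-4 + M)/(8 + J) (v(J, M) = (M - 4)/(J + 8) = (-4 + M)/(8 + J))
v(-7, q) - 42*0 = (-4 + 7/2)/(8 - 7) - 42*0 = -½/1 + 0 = 1*(-½) + 0 = -½ + 0 = -½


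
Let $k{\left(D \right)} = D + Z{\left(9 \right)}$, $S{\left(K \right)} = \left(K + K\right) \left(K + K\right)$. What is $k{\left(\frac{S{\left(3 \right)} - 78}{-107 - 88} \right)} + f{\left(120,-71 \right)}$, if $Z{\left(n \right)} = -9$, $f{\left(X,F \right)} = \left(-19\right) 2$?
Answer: $- \frac{3041}{65} \approx -46.785$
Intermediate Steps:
$f{\left(X,F \right)} = -38$
$S{\left(K \right)} = 4 K^{2}$ ($S{\left(K \right)} = 2 K 2 K = 4 K^{2}$)
$k{\left(D \right)} = -9 + D$ ($k{\left(D \right)} = D - 9 = -9 + D$)
$k{\left(\frac{S{\left(3 \right)} - 78}{-107 - 88} \right)} + f{\left(120,-71 \right)} = \left(-9 + \frac{4 \cdot 3^{2} - 78}{-107 - 88}\right) - 38 = \left(-9 + \frac{4 \cdot 9 - 78}{-195}\right) - 38 = \left(-9 + \left(36 - 78\right) \left(- \frac{1}{195}\right)\right) - 38 = \left(-9 - - \frac{14}{65}\right) - 38 = \left(-9 + \frac{14}{65}\right) - 38 = - \frac{571}{65} - 38 = - \frac{3041}{65}$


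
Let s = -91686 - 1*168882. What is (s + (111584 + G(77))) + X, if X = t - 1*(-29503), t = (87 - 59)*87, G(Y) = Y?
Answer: -116968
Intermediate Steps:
s = -260568 (s = -91686 - 168882 = -260568)
t = 2436 (t = 28*87 = 2436)
X = 31939 (X = 2436 - 1*(-29503) = 2436 + 29503 = 31939)
(s + (111584 + G(77))) + X = (-260568 + (111584 + 77)) + 31939 = (-260568 + 111661) + 31939 = -148907 + 31939 = -116968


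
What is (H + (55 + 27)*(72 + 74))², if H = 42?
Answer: 144336196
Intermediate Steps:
(H + (55 + 27)*(72 + 74))² = (42 + (55 + 27)*(72 + 74))² = (42 + 82*146)² = (42 + 11972)² = 12014² = 144336196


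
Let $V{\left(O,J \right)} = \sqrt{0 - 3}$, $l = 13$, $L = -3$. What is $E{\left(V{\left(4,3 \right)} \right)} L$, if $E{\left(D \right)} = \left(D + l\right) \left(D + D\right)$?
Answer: $18 - 78 i \sqrt{3} \approx 18.0 - 135.1 i$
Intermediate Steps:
$V{\left(O,J \right)} = i \sqrt{3}$ ($V{\left(O,J \right)} = \sqrt{-3} = i \sqrt{3}$)
$E{\left(D \right)} = 2 D \left(13 + D\right)$ ($E{\left(D \right)} = \left(D + 13\right) \left(D + D\right) = \left(13 + D\right) 2 D = 2 D \left(13 + D\right)$)
$E{\left(V{\left(4,3 \right)} \right)} L = 2 i \sqrt{3} \left(13 + i \sqrt{3}\right) \left(-3\right) = - 6 i \sqrt{3} \left(13 + i \sqrt{3}\right)$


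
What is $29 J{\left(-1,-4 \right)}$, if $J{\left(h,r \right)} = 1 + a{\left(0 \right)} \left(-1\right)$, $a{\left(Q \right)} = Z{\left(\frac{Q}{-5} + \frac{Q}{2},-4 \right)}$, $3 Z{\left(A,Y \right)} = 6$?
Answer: $-29$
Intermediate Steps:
$Z{\left(A,Y \right)} = 2$ ($Z{\left(A,Y \right)} = \frac{1}{3} \cdot 6 = 2$)
$a{\left(Q \right)} = 2$
$J{\left(h,r \right)} = -1$ ($J{\left(h,r \right)} = 1 + 2 \left(-1\right) = 1 - 2 = -1$)
$29 J{\left(-1,-4 \right)} = 29 \left(-1\right) = -29$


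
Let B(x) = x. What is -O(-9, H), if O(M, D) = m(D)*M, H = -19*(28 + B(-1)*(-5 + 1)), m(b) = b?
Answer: -5472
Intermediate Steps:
H = -608 (H = -19*(28 - (-5 + 1)) = -19*(28 - 1*(-4)) = -19*(28 + 4) = -19*32 = -608)
O(M, D) = D*M
-O(-9, H) = -(-608)*(-9) = -1*5472 = -5472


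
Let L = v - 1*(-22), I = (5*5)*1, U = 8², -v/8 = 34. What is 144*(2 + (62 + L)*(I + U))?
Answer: -2409120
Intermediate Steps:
v = -272 (v = -8*34 = -272)
U = 64
I = 25 (I = 25*1 = 25)
L = -250 (L = -272 - 1*(-22) = -272 + 22 = -250)
144*(2 + (62 + L)*(I + U)) = 144*(2 + (62 - 250)*(25 + 64)) = 144*(2 - 188*89) = 144*(2 - 16732) = 144*(-16730) = -2409120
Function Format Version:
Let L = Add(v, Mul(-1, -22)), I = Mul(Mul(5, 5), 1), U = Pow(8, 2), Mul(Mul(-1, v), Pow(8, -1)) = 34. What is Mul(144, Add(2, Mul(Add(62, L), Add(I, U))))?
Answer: -2409120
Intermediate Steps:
v = -272 (v = Mul(-8, 34) = -272)
U = 64
I = 25 (I = Mul(25, 1) = 25)
L = -250 (L = Add(-272, Mul(-1, -22)) = Add(-272, 22) = -250)
Mul(144, Add(2, Mul(Add(62, L), Add(I, U)))) = Mul(144, Add(2, Mul(Add(62, -250), Add(25, 64)))) = Mul(144, Add(2, Mul(-188, 89))) = Mul(144, Add(2, -16732)) = Mul(144, -16730) = -2409120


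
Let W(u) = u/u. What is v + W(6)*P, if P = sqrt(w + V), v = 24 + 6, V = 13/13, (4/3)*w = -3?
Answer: 30 + I*sqrt(5)/2 ≈ 30.0 + 1.118*I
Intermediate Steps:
w = -9/4 (w = (3/4)*(-3) = -9/4 ≈ -2.2500)
V = 1 (V = 13*(1/13) = 1)
v = 30
W(u) = 1
P = I*sqrt(5)/2 (P = sqrt(-9/4 + 1) = sqrt(-5/4) = I*sqrt(5)/2 ≈ 1.118*I)
v + W(6)*P = 30 + 1*(I*sqrt(5)/2) = 30 + I*sqrt(5)/2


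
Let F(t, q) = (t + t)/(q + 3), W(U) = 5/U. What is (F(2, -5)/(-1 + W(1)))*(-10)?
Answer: 5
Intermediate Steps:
F(t, q) = 2*t/(3 + q) (F(t, q) = (2*t)/(3 + q) = 2*t/(3 + q))
(F(2, -5)/(-1 + W(1)))*(-10) = ((2*2/(3 - 5))/(-1 + 5/1))*(-10) = ((2*2/(-2))/(-1 + 5*1))*(-10) = ((2*2*(-½))/(-1 + 5))*(-10) = -2/4*(-10) = -2*¼*(-10) = -½*(-10) = 5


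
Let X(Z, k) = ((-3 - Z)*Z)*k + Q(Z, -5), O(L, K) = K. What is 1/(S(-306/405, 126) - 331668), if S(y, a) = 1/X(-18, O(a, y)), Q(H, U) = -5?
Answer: -199/66001931 ≈ -3.0151e-6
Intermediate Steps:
X(Z, k) = -5 + Z*k*(-3 - Z) (X(Z, k) = ((-3 - Z)*Z)*k - 5 = (Z*(-3 - Z))*k - 5 = Z*k*(-3 - Z) - 5 = -5 + Z*k*(-3 - Z))
S(y, a) = 1/(-5 - 270*y) (S(y, a) = 1/(-5 - 1*y*(-18)² - 3*(-18)*y) = 1/(-5 - 1*y*324 + 54*y) = 1/(-5 - 324*y + 54*y) = 1/(-5 - 270*y))
1/(S(-306/405, 126) - 331668) = 1/(-1/(5 + 270*(-306/405)) - 331668) = 1/(-1/(5 + 270*(-306*1/405)) - 331668) = 1/(-1/(5 + 270*(-34/45)) - 331668) = 1/(-1/(5 - 204) - 331668) = 1/(-1/(-199) - 331668) = 1/(-1*(-1/199) - 331668) = 1/(1/199 - 331668) = 1/(-66001931/199) = -199/66001931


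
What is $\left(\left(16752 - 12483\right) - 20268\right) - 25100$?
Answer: $-41099$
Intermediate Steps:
$\left(\left(16752 - 12483\right) - 20268\right) - 25100 = \left(4269 - 20268\right) - 25100 = -15999 - 25100 = -41099$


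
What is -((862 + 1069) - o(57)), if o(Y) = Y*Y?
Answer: 1318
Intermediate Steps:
o(Y) = Y²
-((862 + 1069) - o(57)) = -((862 + 1069) - 1*57²) = -(1931 - 1*3249) = -(1931 - 3249) = -1*(-1318) = 1318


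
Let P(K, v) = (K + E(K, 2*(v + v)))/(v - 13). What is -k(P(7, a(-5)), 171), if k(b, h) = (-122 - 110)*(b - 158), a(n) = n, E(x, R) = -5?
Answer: -330136/9 ≈ -36682.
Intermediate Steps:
P(K, v) = (-5 + K)/(-13 + v) (P(K, v) = (K - 5)/(v - 13) = (-5 + K)/(-13 + v))
k(b, h) = 36656 - 232*b (k(b, h) = -232*(-158 + b) = 36656 - 232*b)
-k(P(7, a(-5)), 171) = -(36656 - 232*(-5 + 7)/(-13 - 5)) = -(36656 - 232*2/(-18)) = -(36656 - (-116)*2/9) = -(36656 - 232*(-⅑)) = -(36656 + 232/9) = -1*330136/9 = -330136/9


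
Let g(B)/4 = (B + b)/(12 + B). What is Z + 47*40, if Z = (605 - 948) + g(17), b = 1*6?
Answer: 44665/29 ≈ 1540.2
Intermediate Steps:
b = 6
g(B) = 4*(6 + B)/(12 + B) (g(B) = 4*((B + 6)/(12 + B)) = 4*((6 + B)/(12 + B)) = 4*(6 + B)/(12 + B))
Z = -9855/29 (Z = (605 - 948) + 4*(6 + 17)/(12 + 17) = -343 + 4*23/29 = -343 + 4*(1/29)*23 = -343 + 92/29 = -9855/29 ≈ -339.83)
Z + 47*40 = -9855/29 + 47*40 = -9855/29 + 1880 = 44665/29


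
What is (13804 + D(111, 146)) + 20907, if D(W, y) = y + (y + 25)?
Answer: 35028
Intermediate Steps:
D(W, y) = 25 + 2*y (D(W, y) = y + (25 + y) = 25 + 2*y)
(13804 + D(111, 146)) + 20907 = (13804 + (25 + 2*146)) + 20907 = (13804 + (25 + 292)) + 20907 = (13804 + 317) + 20907 = 14121 + 20907 = 35028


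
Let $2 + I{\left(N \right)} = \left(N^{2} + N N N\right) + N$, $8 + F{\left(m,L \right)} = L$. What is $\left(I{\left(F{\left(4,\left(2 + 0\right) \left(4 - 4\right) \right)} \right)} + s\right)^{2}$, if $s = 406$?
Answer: $2704$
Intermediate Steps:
$F{\left(m,L \right)} = -8 + L$
$I{\left(N \right)} = -2 + N + N^{2} + N^{3}$ ($I{\left(N \right)} = -2 + \left(\left(N^{2} + N N N\right) + N\right) = -2 + \left(\left(N^{2} + N^{2} N\right) + N\right) = -2 + \left(\left(N^{2} + N^{3}\right) + N\right) = -2 + \left(N + N^{2} + N^{3}\right) = -2 + N + N^{2} + N^{3}$)
$\left(I{\left(F{\left(4,\left(2 + 0\right) \left(4 - 4\right) \right)} \right)} + s\right)^{2} = \left(\left(-2 - \left(8 - \left(2 + 0\right) \left(4 - 4\right)\right) + \left(-8 + \left(2 + 0\right) \left(4 - 4\right)\right)^{2} + \left(-8 + \left(2 + 0\right) \left(4 - 4\right)\right)^{3}\right) + 406\right)^{2} = \left(\left(-2 + \left(-8 + 2 \cdot 0\right) + \left(-8 + 2 \cdot 0\right)^{2} + \left(-8 + 2 \cdot 0\right)^{3}\right) + 406\right)^{2} = \left(\left(-2 + \left(-8 + 0\right) + \left(-8 + 0\right)^{2} + \left(-8 + 0\right)^{3}\right) + 406\right)^{2} = \left(\left(-2 - 8 + \left(-8\right)^{2} + \left(-8\right)^{3}\right) + 406\right)^{2} = \left(\left(-2 - 8 + 64 - 512\right) + 406\right)^{2} = \left(-458 + 406\right)^{2} = \left(-52\right)^{2} = 2704$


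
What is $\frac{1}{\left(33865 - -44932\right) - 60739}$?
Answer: $\frac{1}{18058} \approx 5.5377 \cdot 10^{-5}$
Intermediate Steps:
$\frac{1}{\left(33865 - -44932\right) - 60739} = \frac{1}{\left(33865 + 44932\right) - 60739} = \frac{1}{78797 - 60739} = \frac{1}{18058}$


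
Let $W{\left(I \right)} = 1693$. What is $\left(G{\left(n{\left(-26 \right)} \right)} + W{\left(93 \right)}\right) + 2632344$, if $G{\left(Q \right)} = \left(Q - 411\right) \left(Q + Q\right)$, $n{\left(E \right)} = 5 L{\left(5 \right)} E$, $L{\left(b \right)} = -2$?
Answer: $2555517$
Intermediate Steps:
$n{\left(E \right)} = - 10 E$ ($n{\left(E \right)} = 5 \left(-2\right) E = - 10 E$)
$G{\left(Q \right)} = 2 Q \left(-411 + Q\right)$ ($G{\left(Q \right)} = \left(-411 + Q\right) 2 Q = 2 Q \left(-411 + Q\right)$)
$\left(G{\left(n{\left(-26 \right)} \right)} + W{\left(93 \right)}\right) + 2632344 = \left(2 \left(\left(-10\right) \left(-26\right)\right) \left(-411 - -260\right) + 1693\right) + 2632344 = \left(2 \cdot 260 \left(-411 + 260\right) + 1693\right) + 2632344 = \left(2 \cdot 260 \left(-151\right) + 1693\right) + 2632344 = \left(-78520 + 1693\right) + 2632344 = -76827 + 2632344 = 2555517$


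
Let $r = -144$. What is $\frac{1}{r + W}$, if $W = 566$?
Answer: $\frac{1}{422} \approx 0.0023697$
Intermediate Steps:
$\frac{1}{r + W} = \frac{1}{-144 + 566} = \frac{1}{422}$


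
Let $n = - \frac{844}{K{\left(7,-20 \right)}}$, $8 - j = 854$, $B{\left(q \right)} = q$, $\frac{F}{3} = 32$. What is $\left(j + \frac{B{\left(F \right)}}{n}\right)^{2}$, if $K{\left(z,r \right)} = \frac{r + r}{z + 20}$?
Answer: $\frac{2579987662756}{3606201} \approx 7.1543 \cdot 10^{5}$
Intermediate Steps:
$F = 96$ ($F = 3 \cdot 32 = 96$)
$K{\left(z,r \right)} = \frac{2 r}{20 + z}$
$j = -846$ ($j = 8 - 854 = -846$)
$n = \frac{5697}{10}$ ($n = - \frac{844}{2 \left(-20\right) \frac{1}{20 + 7}} = - \frac{844}{2 \left(-20\right) \frac{1}{27}} = - \frac{844}{- \frac{40}{27}} = \left(-844\right) \left(- \frac{27}{40}\right) = \frac{5697}{10} \approx 569.7$)
$\left(j + \frac{B{\left(F \right)}}{n}\right)^{2} = \left(-846 + \frac{96}{\frac{5697}{10}}\right)^{2} = \left(-846 + 96 \cdot \frac{10}{5697}\right)^{2} = \left(-846 + \frac{320}{1899}\right)^{2} = \left(- \frac{1606234}{1899}\right)^{2} = \frac{2579987662756}{3606201}$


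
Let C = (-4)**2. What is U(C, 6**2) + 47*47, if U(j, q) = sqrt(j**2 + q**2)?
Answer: 2209 + 4*sqrt(97) ≈ 2248.4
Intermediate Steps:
C = 16
U(C, 6**2) + 47*47 = sqrt(16**2 + (6**2)**2) + 47*47 = sqrt(256 + 36**2) + 2209 = sqrt(256 + 1296) + 2209 = sqrt(1552) + 2209 = 4*sqrt(97) + 2209 = 2209 + 4*sqrt(97)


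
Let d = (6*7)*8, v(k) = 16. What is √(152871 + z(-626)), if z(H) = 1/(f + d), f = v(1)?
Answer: √1183833046/88 ≈ 390.99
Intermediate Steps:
f = 16
d = 336 (d = 42*8 = 336)
z(H) = 1/352 (z(H) = 1/(16 + 336) = 1/352)
√(152871 + z(-626)) = √(152871 + 1/352) = √(53810593/352) = √1183833046/88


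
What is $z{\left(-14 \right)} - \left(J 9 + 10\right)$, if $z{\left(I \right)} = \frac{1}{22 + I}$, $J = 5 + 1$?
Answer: $- \frac{511}{8} \approx -63.875$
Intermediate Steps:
$J = 6$
$z{\left(-14 \right)} - \left(J 9 + 10\right) = \frac{1}{22 - 14} - \left(6 \cdot 9 + 10\right) = \frac{1}{8} - \left(54 + 10\right) = \frac{1}{8} - 64 = - \frac{511}{8}$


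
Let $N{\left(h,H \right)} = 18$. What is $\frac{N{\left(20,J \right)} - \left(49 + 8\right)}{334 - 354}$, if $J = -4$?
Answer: $\frac{39}{20} \approx 1.95$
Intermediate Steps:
$\frac{N{\left(20,J \right)} - \left(49 + 8\right)}{334 - 354} = \frac{18 - \left(49 + 8\right)}{334 - 354} = \frac{18 - 57}{-20} = \left(18 - 57\right) \left(- \frac{1}{20}\right) = \left(-39\right) \left(- \frac{1}{20}\right) = \frac{39}{20}$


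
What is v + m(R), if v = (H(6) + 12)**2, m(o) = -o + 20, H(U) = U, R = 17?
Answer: 327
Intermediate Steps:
m(o) = 20 - o
v = 324 (v = (6 + 12)**2 = 18**2 = 324)
v + m(R) = 324 + (20 - 1*17) = 324 + (20 - 17) = 324 + 3 = 327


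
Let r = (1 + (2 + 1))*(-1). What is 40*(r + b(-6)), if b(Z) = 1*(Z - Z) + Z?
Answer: -400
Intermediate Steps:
b(Z) = Z (b(Z) = 1*0 + Z = 0 + Z = Z)
r = -4 (r = (1 + 3)*(-1) = 4*(-1) = -4)
40*(r + b(-6)) = 40*(-4 - 6) = 40*(-10) = -400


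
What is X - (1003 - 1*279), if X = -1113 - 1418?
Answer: -3255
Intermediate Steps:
X = -2531
X - (1003 - 1*279) = -2531 - (1003 - 1*279) = -2531 - (1003 - 279) = -2531 - 1*724 = -2531 - 724 = -3255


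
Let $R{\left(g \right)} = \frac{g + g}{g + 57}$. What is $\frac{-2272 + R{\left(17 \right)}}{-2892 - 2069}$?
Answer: $\frac{84047}{183557} \approx 0.45788$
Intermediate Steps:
$R{\left(g \right)} = \frac{2 g}{57 + g}$
$\frac{-2272 + R{\left(17 \right)}}{-2892 - 2069} = \frac{-2272 + 2 \cdot 17 \frac{1}{57 + 17}}{-2892 - 2069} = \frac{-2272 + 2 \cdot 17 \cdot \frac{1}{74}}{-4961} = \left(-2272 + 2 \cdot 17 \cdot \frac{1}{74}\right) \left(- \frac{1}{4961}\right) = \left(-2272 + \frac{17}{37}\right) \left(- \frac{1}{4961}\right) = \left(- \frac{84047}{37}\right) \left(- \frac{1}{4961}\right) = \frac{84047}{183557}$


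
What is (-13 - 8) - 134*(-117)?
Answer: 15657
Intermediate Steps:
(-13 - 8) - 134*(-117) = -21 + 15678 = 15657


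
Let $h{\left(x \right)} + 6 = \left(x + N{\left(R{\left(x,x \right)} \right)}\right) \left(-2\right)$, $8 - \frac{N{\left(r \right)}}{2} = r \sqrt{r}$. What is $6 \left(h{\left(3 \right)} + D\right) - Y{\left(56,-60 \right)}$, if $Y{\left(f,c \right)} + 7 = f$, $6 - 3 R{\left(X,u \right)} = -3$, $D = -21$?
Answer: $-439 + 72 \sqrt{3} \approx -314.29$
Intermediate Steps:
$R{\left(X,u \right)} = 3$ ($R{\left(X,u \right)} = 2 - -1 = 2 + 1 = 3$)
$N{\left(r \right)} = 16 - 2 r^{\frac{3}{2}}$ ($N{\left(r \right)} = 16 - 2 r \sqrt{r} = 16 - 2 r^{\frac{3}{2}}$)
$Y{\left(f,c \right)} = -7 + f$
$h{\left(x \right)} = -38 - 2 x + 12 \sqrt{3}$ ($h{\left(x \right)} = -6 + \left(x + \left(16 - 2 \cdot 3^{\frac{3}{2}}\right)\right) \left(-2\right) = -6 + \left(x + \left(16 - 2 \cdot 3 \sqrt{3}\right)\right) \left(-2\right) = -6 + \left(x + \left(16 - 6 \sqrt{3}\right)\right) \left(-2\right) = -6 + \left(16 + x - 6 \sqrt{3}\right) \left(-2\right) = -6 - \left(32 - 12 \sqrt{3} + 2 x\right) = -38 - 2 x + 12 \sqrt{3}$)
$6 \left(h{\left(3 \right)} + D\right) - Y{\left(56,-60 \right)} = 6 \left(\left(-38 - 6 + 12 \sqrt{3}\right) - 21\right) - \left(-7 + 56\right) = 6 \left(\left(-38 - 6 + 12 \sqrt{3}\right) - 21\right) - 49 = 6 \left(\left(-44 + 12 \sqrt{3}\right) - 21\right) - 49 = 6 \left(-65 + 12 \sqrt{3}\right) - 49 = \left(-390 + 72 \sqrt{3}\right) - 49 = -439 + 72 \sqrt{3}$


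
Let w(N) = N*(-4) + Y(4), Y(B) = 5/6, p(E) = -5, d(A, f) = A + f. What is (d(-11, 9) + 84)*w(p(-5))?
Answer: 5125/3 ≈ 1708.3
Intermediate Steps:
Y(B) = ⅚ (Y(B) = 5*(⅙) = ⅚)
w(N) = ⅚ - 4*N (w(N) = N*(-4) + ⅚ = -4*N + ⅚ = ⅚ - 4*N)
(d(-11, 9) + 84)*w(p(-5)) = ((-11 + 9) + 84)*(⅚ - 4*(-5)) = (-2 + 84)*(⅚ + 20) = 82*(125/6) = 5125/3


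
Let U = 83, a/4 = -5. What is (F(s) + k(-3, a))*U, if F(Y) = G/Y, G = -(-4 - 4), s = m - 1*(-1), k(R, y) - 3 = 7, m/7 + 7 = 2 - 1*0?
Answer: 13778/17 ≈ 810.47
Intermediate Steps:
a = -20 (a = 4*(-5) = -20)
m = -35 (m = -49 + 7*(2 - 1*0) = -49 + 7*(2 + 0) = -49 + 7*2 = -49 + 14 = -35)
k(R, y) = 10 (k(R, y) = 3 + 7 = 10)
s = -34 (s = -35 - 1*(-1) = -35 + 1 = -34)
G = 8 (G = -1*(-8) = 8)
F(Y) = 8/Y
(F(s) + k(-3, a))*U = (8/(-34) + 10)*83 = (8*(-1/34) + 10)*83 = (-4/17 + 10)*83 = (166/17)*83 = 13778/17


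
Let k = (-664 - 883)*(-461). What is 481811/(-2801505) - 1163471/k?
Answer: -73532276108/40774304415 ≈ -1.8034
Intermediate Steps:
k = 713167 (k = -1547*(-461) = 713167)
481811/(-2801505) - 1163471/k = 481811/(-2801505) - 1163471/713167 = 481811*(-1/2801505) - 1163471*1/713167 = -481811/2801505 - 1163471/713167 = -73532276108/40774304415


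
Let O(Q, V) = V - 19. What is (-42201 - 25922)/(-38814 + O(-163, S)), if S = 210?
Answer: 68123/38623 ≈ 1.7638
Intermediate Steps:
O(Q, V) = -19 + V
(-42201 - 25922)/(-38814 + O(-163, S)) = (-42201 - 25922)/(-38814 + (-19 + 210)) = -68123/(-38814 + 191) = -68123/(-38623) = -68123*(-1/38623) = 68123/38623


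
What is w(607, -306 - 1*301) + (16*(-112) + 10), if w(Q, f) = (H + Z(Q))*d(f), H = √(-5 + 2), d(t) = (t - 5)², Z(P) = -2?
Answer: -750870 + 374544*I*√3 ≈ -7.5087e+5 + 6.4873e+5*I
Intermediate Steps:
d(t) = (-5 + t)²
H = I*√3 (H = √(-3) = I*√3 ≈ 1.732*I)
w(Q, f) = (-5 + f)²*(-2 + I*√3) (w(Q, f) = (I*√3 - 2)*(-5 + f)² = (-2 + I*√3)*(-5 + f)² = (-5 + f)²*(-2 + I*√3))
w(607, -306 - 1*301) + (16*(-112) + 10) = (-5 + (-306 - 1*301))²*(-2 + I*√3) + (16*(-112) + 10) = (-5 + (-306 - 301))²*(-2 + I*√3) + (-1792 + 10) = (-5 - 607)²*(-2 + I*√3) - 1782 = (-612)²*(-2 + I*√3) - 1782 = 374544*(-2 + I*√3) - 1782 = (-749088 + 374544*I*√3) - 1782 = -750870 + 374544*I*√3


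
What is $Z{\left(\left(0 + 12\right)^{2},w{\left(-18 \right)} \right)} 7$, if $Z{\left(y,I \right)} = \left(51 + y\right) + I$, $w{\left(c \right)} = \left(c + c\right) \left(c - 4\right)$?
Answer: $6909$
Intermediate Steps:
$w{\left(c \right)} = 2 c \left(-4 + c\right)$
$Z{\left(y,I \right)} = 51 + I + y$
$Z{\left(\left(0 + 12\right)^{2},w{\left(-18 \right)} \right)} 7 = \left(51 + 2 \left(-18\right) \left(-4 - 18\right) + \left(0 + 12\right)^{2}\right) 7 = \left(51 + 2 \left(-18\right) \left(-22\right) + 12^{2}\right) 7 = \left(51 + 792 + 144\right) 7 = 987 \cdot 7 = 6909$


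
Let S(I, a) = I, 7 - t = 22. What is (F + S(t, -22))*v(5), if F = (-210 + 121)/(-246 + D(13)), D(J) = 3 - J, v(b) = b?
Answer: -18755/256 ≈ -73.262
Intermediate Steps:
t = -15 (t = 7 - 1*22 = 7 - 22 = -15)
F = 89/256 (F = (-210 + 121)/(-246 + (3 - 1*13)) = -89/(-246 + (3 - 13)) = -89/(-246 - 10) = -89/(-256) = -89*(-1/256) = 89/256 ≈ 0.34766)
(F + S(t, -22))*v(5) = (89/256 - 15)*5 = -3751/256*5 = -18755/256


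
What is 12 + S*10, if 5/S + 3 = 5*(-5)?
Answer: 143/14 ≈ 10.214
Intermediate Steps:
S = -5/28 (S = 5/(-3 + 5*(-5)) = 5/(-3 - 25) = 5/(-28) = 5*(-1/28) = -5/28 ≈ -0.17857)
12 + S*10 = 12 - 5/28*10 = 12 - 25/14 = 143/14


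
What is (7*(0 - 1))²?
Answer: 49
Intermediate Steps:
(7*(0 - 1))² = (7*(-1))² = (-7)² = 49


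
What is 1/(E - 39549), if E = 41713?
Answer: 1/2164 ≈ 0.00046211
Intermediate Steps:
1/(E - 39549) = 1/(41713 - 39549) = 1/2164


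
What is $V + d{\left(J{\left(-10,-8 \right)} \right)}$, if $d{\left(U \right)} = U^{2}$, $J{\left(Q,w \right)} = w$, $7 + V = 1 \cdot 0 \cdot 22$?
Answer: $57$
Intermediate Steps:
$V = -7$ ($V = -7 + 1 \cdot 0 \cdot 22 = -7 + 0 \cdot 22 = -7 + 0 = -7$)
$V + d{\left(J{\left(-10,-8 \right)} \right)} = -7 + \left(-8\right)^{2} = -7 + 64 = 57$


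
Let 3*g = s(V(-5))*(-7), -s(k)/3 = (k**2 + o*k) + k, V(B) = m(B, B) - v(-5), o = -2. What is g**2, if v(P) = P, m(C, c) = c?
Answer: 0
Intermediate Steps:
V(B) = 5 + B (V(B) = B - 1*(-5) = B + 5 = 5 + B)
s(k) = -3*k**2 + 3*k (s(k) = -3*((k**2 - 2*k) + k) = -3*(k**2 - k) = -3*k**2 + 3*k)
g = 0 (g = ((3*(5 - 5)*(1 - (5 - 5)))*(-7))/3 = ((3*0*(1 - 1*0))*(-7))/3 = ((3*0*(1 + 0))*(-7))/3 = ((3*0*1)*(-7))/3 = (0*(-7))/3 = (1/3)*0 = 0)
g**2 = 0**2 = 0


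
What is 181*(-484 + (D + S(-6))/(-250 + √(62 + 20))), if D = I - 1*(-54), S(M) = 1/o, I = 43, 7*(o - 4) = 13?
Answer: -37395166892/426523 - 120184*√82/426523 ≈ -87677.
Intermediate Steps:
o = 41/7 (o = 4 + (⅐)*13 = 4 + 13/7 = 41/7 ≈ 5.8571)
S(M) = 7/41 (S(M) = 1/(41/7) = 7/41)
D = 97 (D = 43 - 1*(-54) = 43 + 54 = 97)
181*(-484 + (D + S(-6))/(-250 + √(62 + 20))) = 181*(-484 + (97 + 7/41)/(-250 + √(62 + 20))) = 181*(-484 + 3984/(41*(-250 + √82))) = -87604 + 721104/(41*(-250 + √82))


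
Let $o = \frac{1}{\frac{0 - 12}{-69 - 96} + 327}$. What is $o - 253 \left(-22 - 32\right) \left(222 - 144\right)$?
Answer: $\frac{19169726059}{17989} \approx 1.0656 \cdot 10^{6}$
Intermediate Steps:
$o = \frac{55}{17989}$ ($o = \frac{1}{- \frac{12}{-165} + 327} = \frac{1}{\left(-12\right) \left(- \frac{1}{165}\right) + 327} = \frac{1}{\frac{4}{55} + 327} = \frac{1}{\frac{17989}{55}} = \frac{55}{17989} \approx 0.0030574$)
$o - 253 \left(-22 - 32\right) \left(222 - 144\right) = \frac{55}{17989} - 253 \left(-22 - 32\right) \left(222 - 144\right) = \frac{55}{17989} - 253 \left(-22 - 32\right) 78 = \frac{55}{17989} - 253 \left(\left(-54\right) 78\right) = \frac{55}{17989} - -1065636 = \frac{55}{17989} + 1065636 = \frac{19169726059}{17989}$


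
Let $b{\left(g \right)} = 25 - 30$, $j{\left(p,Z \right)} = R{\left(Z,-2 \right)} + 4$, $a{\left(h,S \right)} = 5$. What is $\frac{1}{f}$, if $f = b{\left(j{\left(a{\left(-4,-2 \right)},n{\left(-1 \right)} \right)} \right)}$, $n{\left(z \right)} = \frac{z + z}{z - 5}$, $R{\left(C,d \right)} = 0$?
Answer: $- \frac{1}{5} \approx -0.2$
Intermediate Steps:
$n{\left(z \right)} = \frac{2 z}{-5 + z}$
$j{\left(p,Z \right)} = 4$ ($j{\left(p,Z \right)} = 0 + 4 = 4$)
$b{\left(g \right)} = -5$ ($b{\left(g \right)} = 25 - 30 = -5$)
$f = -5$
$\frac{1}{f} = \frac{1}{-5} = - \frac{1}{5}$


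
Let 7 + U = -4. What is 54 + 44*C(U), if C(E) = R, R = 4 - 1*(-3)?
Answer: 362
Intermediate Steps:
U = -11 (U = -7 - 4 = -11)
R = 7 (R = 4 + 3 = 7)
C(E) = 7
54 + 44*C(U) = 54 + 44*7 = 54 + 308 = 362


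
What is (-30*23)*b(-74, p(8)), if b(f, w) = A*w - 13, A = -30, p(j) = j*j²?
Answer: 10607370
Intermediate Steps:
p(j) = j³
b(f, w) = -13 - 30*w (b(f, w) = -30*w - 13 = -13 - 30*w)
(-30*23)*b(-74, p(8)) = (-30*23)*(-13 - 30*8³) = -690*(-13 - 30*512) = -690*(-13 - 15360) = -690*(-15373) = 10607370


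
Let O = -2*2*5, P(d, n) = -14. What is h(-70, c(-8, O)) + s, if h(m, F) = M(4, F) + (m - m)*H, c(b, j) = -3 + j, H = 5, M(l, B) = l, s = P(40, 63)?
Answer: -10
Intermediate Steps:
s = -14
O = -20 (O = -4*5 = -20)
h(m, F) = 4 (h(m, F) = 4 + (m - m)*5 = 4 + 0*5 = 4 + 0 = 4)
h(-70, c(-8, O)) + s = 4 - 14 = -10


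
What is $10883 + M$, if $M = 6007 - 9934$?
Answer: $6956$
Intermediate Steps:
$M = -3927$
$10883 + M = 10883 - 3927 = 6956$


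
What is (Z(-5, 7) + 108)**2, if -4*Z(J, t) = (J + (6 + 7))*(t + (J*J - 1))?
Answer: 2116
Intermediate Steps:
Z(J, t) = -(13 + J)*(-1 + t + J**2)/4 (Z(J, t) = -(J + (6 + 7))*(t + (J*J - 1))/4 = -(J + 13)*(t + (J**2 - 1))/4 = -(13 + J)*(t + (-1 + J**2))/4 = -(13 + J)*(-1 + t + J**2)/4)
(Z(-5, 7) + 108)**2 = ((13/4 - 13/4*7 - 13/4*(-5)**2 - 1/4*(-5)**3 + (1/4)*(-5) - 1/4*(-5)*7) + 108)**2 = ((13/4 - 91/4 - 13/4*25 - 1/4*(-125) - 5/4 + 35/4) + 108)**2 = ((13/4 - 91/4 - 325/4 + 125/4 - 5/4 + 35/4) + 108)**2 = (-62 + 108)**2 = 46**2 = 2116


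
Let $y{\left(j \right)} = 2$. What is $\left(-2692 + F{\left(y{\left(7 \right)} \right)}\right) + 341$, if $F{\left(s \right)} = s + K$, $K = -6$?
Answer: $-2355$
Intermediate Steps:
$F{\left(s \right)} = -6 + s$ ($F{\left(s \right)} = s - 6 = -6 + s$)
$\left(-2692 + F{\left(y{\left(7 \right)} \right)}\right) + 341 = \left(-2692 + \left(-6 + 2\right)\right) + 341 = \left(-2692 - 4\right) + 341 = -2696 + 341 = -2355$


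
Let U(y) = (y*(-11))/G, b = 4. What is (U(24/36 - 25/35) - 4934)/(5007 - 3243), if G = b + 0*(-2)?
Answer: -414445/148176 ≈ -2.7970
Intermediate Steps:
G = 4 (G = 4 + 0*(-2) = 4 + 0 = 4)
U(y) = -11*y/4 (U(y) = (y*(-11))/4 = -11*y*(¼) = -11*y/4)
(U(24/36 - 25/35) - 4934)/(5007 - 3243) = (-11*(24/36 - 25/35)/4 - 4934)/(5007 - 3243) = (-11*(24*(1/36) - 25*1/35)/4 - 4934)/1764 = (-11*(⅔ - 5/7)/4 - 4934)*(1/1764) = (-11/4*(-1/21) - 4934)*(1/1764) = (11/84 - 4934)*(1/1764) = -414445/84*1/1764 = -414445/148176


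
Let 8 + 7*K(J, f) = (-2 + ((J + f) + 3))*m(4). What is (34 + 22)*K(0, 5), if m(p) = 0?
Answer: -64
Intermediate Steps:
K(J, f) = -8/7 (K(J, f) = -8/7 + ((-2 + ((J + f) + 3))*0)/7 = -8/7 + ((-2 + (3 + J + f))*0)/7 = -8/7 + ((1 + J + f)*0)/7 = -8/7 + (⅐)*0 = -8/7 + 0 = -8/7)
(34 + 22)*K(0, 5) = (34 + 22)*(-8/7) = 56*(-8/7) = -64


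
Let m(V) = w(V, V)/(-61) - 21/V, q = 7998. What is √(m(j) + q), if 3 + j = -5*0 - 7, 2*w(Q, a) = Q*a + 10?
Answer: 43*√1609790/610 ≈ 89.438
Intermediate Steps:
w(Q, a) = 5 + Q*a/2 (w(Q, a) = (Q*a + 10)/2 = (10 + Q*a)/2 = 5 + Q*a/2)
j = -10 (j = -3 + (-5*0 - 7) = -3 + (0 - 7) = -3 - 7 = -10)
m(V) = -5/61 - 21/V - V²/122 (m(V) = (5 + V*V/2)/(-61) - 21/V = (5 + V²/2)*(-1/61) - 21/V = (-5/61 - V²/122) - 21/V = -5/61 - 21/V - V²/122)
√(m(j) + q) = √((1/122)*(-2562 - 10*(-10 - 1*(-10)²))/(-10) + 7998) = √((1/122)*(-⅒)*(-2562 - 10*(-10 - 1*100)) + 7998) = √((1/122)*(-⅒)*(-2562 - 10*(-10 - 100)) + 7998) = √((1/122)*(-⅒)*(-2562 - 10*(-110)) + 7998) = √((1/122)*(-⅒)*(-2562 + 1100) + 7998) = √((1/122)*(-⅒)*(-1462) + 7998) = √(731/610 + 7998) = √(4879511/610) = 43*√1609790/610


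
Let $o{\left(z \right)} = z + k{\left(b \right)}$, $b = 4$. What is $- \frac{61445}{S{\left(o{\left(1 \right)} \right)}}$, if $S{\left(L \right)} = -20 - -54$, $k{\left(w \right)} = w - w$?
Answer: $- \frac{61445}{34} \approx -1807.2$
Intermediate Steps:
$k{\left(w \right)} = 0$
$o{\left(z \right)} = z$ ($o{\left(z \right)} = z + 0 = z$)
$S{\left(L \right)} = 34$ ($S{\left(L \right)} = -20 + 54 = 34$)
$- \frac{61445}{S{\left(o{\left(1 \right)} \right)}} = - \frac{61445}{34}$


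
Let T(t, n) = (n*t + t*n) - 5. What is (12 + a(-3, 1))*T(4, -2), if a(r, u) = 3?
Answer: -315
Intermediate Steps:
T(t, n) = -5 + 2*n*t (T(t, n) = (n*t + n*t) - 5 = 2*n*t - 5 = -5 + 2*n*t)
(12 + a(-3, 1))*T(4, -2) = (12 + 3)*(-5 + 2*(-2)*4) = 15*(-5 - 16) = 15*(-21) = -315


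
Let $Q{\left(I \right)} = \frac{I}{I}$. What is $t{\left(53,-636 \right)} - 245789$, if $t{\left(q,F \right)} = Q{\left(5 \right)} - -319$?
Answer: $-245469$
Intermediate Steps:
$Q{\left(I \right)} = 1$
$t{\left(q,F \right)} = 320$ ($t{\left(q,F \right)} = 1 - -319 = 1 + 319 = 320$)
$t{\left(53,-636 \right)} - 245789 = 320 - 245789 = -245469$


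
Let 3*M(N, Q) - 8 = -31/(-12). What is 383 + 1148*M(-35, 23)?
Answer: 39896/9 ≈ 4432.9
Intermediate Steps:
M(N, Q) = 127/36 (M(N, Q) = 8/3 + (-31/(-12))/3 = 8/3 + (-31*(-1/12))/3 = 8/3 + (1/3)*(31/12) = 8/3 + 31/36 = 127/36)
383 + 1148*M(-35, 23) = 383 + 1148*(127/36) = 383 + 36449/9 = 39896/9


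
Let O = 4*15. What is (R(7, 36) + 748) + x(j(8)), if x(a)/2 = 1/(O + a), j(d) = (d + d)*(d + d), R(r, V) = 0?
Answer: 118185/158 ≈ 748.01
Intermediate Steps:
O = 60
j(d) = 4*d² (j(d) = (2*d)*(2*d) = 4*d²)
x(a) = 2/(60 + a)
(R(7, 36) + 748) + x(j(8)) = (0 + 748) + 2/(60 + 4*8²) = 748 + 2/(60 + 4*64) = 748 + 2/(60 + 256) = 748 + 2/316 = 748 + 2*(1/316) = 748 + 1/158 = 118185/158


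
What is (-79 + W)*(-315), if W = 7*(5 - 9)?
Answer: 33705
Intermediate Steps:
W = -28 (W = 7*(-4) = -28)
(-79 + W)*(-315) = (-79 - 28)*(-315) = -107*(-315) = 33705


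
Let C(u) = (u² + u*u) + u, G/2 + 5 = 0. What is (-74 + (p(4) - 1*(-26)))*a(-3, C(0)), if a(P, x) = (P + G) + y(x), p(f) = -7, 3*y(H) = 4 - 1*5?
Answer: 2200/3 ≈ 733.33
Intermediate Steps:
G = -10 (G = -10 + 2*0 = -10 + 0 = -10)
y(H) = -⅓ (y(H) = (4 - 1*5)/3 = (4 - 5)/3 = (⅓)*(-1) = -⅓)
C(u) = u + 2*u² (C(u) = (u² + u²) + u = 2*u² + u = u + 2*u²)
a(P, x) = -31/3 + P (a(P, x) = (P - 10) - ⅓ = (-10 + P) - ⅓ = -31/3 + P)
(-74 + (p(4) - 1*(-26)))*a(-3, C(0)) = (-74 + (-7 - 1*(-26)))*(-31/3 - 3) = (-74 + (-7 + 26))*(-40/3) = (-74 + 19)*(-40/3) = -55*(-40/3) = 2200/3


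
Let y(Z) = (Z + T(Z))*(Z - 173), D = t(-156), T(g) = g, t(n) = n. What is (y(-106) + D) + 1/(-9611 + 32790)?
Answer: 1367375569/23179 ≈ 58992.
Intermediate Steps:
D = -156
y(Z) = 2*Z*(-173 + Z) (y(Z) = (Z + Z)*(Z - 173) = (2*Z)*(-173 + Z) = 2*Z*(-173 + Z))
(y(-106) + D) + 1/(-9611 + 32790) = (2*(-106)*(-173 - 106) - 156) + 1/(-9611 + 32790) = (2*(-106)*(-279) - 156) + 1/23179 = (59148 - 156) + 1/23179 = 58992 + 1/23179 = 1367375569/23179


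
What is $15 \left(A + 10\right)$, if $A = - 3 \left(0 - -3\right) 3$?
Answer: $-255$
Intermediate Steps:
$A = -27$ ($A = - 3 \left(0 + 3\right) 3 = \left(-3\right) 3 \cdot 3 = \left(-9\right) 3 = -27$)
$15 \left(A + 10\right) = 15 \left(-27 + 10\right) = 15 \left(-17\right) = -255$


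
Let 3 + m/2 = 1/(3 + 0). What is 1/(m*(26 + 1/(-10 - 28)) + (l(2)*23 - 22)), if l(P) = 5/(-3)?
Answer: -57/11335 ≈ -0.0050287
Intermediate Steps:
l(P) = -5/3 (l(P) = 5*(-⅓) = -5/3)
m = -16/3 (m = -6 + 2/(3 + 0) = -6 + 2/3 = -6 + 2*(⅓) = -6 + ⅔ = -16/3 ≈ -5.3333)
1/(m*(26 + 1/(-10 - 28)) + (l(2)*23 - 22)) = 1/(-16*(26 + 1/(-10 - 28))/3 + (-5/3*23 - 22)) = 1/(-16*(26 + 1/(-38))/3 + (-115/3 - 22)) = 1/(-16*(26 - 1/38)/3 - 181/3) = 1/(-16/3*987/38 - 181/3) = 1/(-2632/19 - 181/3) = 1/(-11335/57) = -57/11335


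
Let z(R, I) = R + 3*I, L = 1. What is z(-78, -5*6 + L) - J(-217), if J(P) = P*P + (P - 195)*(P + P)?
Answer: -226062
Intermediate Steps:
J(P) = P² + 2*P*(-195 + P) (J(P) = P² + (-195 + P)*(2*P) = P² + 2*P*(-195 + P))
z(-78, -5*6 + L) - J(-217) = (-78 + 3*(-5*6 + 1)) - 3*(-217)*(-130 - 217) = (-78 + 3*(-30 + 1)) - 3*(-217)*(-347) = (-78 + 3*(-29)) - 1*225897 = (-78 - 87) - 225897 = -165 - 225897 = -226062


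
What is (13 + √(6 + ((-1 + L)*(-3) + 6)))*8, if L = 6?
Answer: 104 + 8*I*√3 ≈ 104.0 + 13.856*I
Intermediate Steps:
(13 + √(6 + ((-1 + L)*(-3) + 6)))*8 = (13 + √(6 + ((-1 + 6)*(-3) + 6)))*8 = (13 + √(6 + (5*(-3) + 6)))*8 = (13 + √(6 + (-15 + 6)))*8 = (13 + √(6 - 9))*8 = (13 + √(-3))*8 = (13 + I*√3)*8 = 104 + 8*I*√3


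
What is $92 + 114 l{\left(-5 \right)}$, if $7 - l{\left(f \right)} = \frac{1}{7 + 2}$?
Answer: $\frac{2632}{3} \approx 877.33$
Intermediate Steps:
$l{\left(f \right)} = \frac{62}{9}$ ($l{\left(f \right)} = 7 - \frac{1}{7 + 2} = 7 - \frac{1}{9} = \frac{62}{9}$)
$92 + 114 l{\left(-5 \right)} = 92 + 114 \cdot \frac{62}{9} = 92 + \frac{2356}{3} = \frac{2632}{3}$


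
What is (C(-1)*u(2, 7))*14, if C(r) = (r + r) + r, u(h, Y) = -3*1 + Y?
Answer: -168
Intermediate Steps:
u(h, Y) = -3 + Y
C(r) = 3*r (C(r) = 2*r + r = 3*r)
(C(-1)*u(2, 7))*14 = ((3*(-1))*(-3 + 7))*14 = -3*4*14 = -12*14 = -168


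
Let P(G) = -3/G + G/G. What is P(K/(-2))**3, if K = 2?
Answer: 64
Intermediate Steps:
P(G) = 1 - 3/G (P(G) = -3/G + 1 = 1 - 3/G)
P(K/(-2))**3 = ((-3 + 2/(-2))/((2/(-2))))**3 = ((-3 + 2*(-1/2))/((2*(-1/2))))**3 = ((-3 - 1)/(-1))**3 = (-1*(-4))**3 = 4**3 = 64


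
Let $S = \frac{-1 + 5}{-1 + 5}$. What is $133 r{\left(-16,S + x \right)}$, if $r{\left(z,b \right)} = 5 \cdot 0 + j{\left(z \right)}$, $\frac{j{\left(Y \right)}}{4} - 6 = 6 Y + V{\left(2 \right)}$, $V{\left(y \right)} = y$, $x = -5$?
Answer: $-46816$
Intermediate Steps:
$j{\left(Y \right)} = 32 + 24 Y$ ($j{\left(Y \right)} = 24 + 4 \left(6 Y + 2\right) = 24 + 4 \left(2 + 6 Y\right) = 24 + \left(8 + 24 Y\right) = 32 + 24 Y$)
$S = 1$ ($S = \frac{4}{4} = 4 \cdot \frac{1}{4} = 1$)
$r{\left(z,b \right)} = 32 + 24 z$ ($r{\left(z,b \right)} = 5 \cdot 0 + \left(32 + 24 z\right) = 0 + \left(32 + 24 z\right) = 32 + 24 z$)
$133 r{\left(-16,S + x \right)} = 133 \left(32 + 24 \left(-16\right)\right) = 133 \left(32 - 384\right) = 133 \left(-352\right) = -46816$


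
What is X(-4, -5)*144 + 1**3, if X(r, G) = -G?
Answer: 721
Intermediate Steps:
X(-4, -5)*144 + 1**3 = -1*(-5)*144 + 1**3 = 5*144 + 1 = 720 + 1 = 721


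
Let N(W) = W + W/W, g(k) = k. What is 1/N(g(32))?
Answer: 1/33 ≈ 0.030303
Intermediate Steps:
N(W) = 1 + W (N(W) = W + 1 = 1 + W)
1/N(g(32)) = 1/(1 + 32) = 1/33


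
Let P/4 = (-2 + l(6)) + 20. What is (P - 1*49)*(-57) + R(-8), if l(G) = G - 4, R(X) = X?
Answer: -1775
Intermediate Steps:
l(G) = -4 + G
P = 80 (P = 4*((-2 + (-4 + 6)) + 20) = 4*((-2 + 2) + 20) = 4*(0 + 20) = 4*20 = 80)
(P - 1*49)*(-57) + R(-8) = (80 - 1*49)*(-57) - 8 = (80 - 49)*(-57) - 8 = 31*(-57) - 8 = -1767 - 8 = -1775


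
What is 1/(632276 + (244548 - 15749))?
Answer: 1/861075 ≈ 1.1613e-6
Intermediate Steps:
1/(632276 + (244548 - 15749)) = 1/(632276 + 228799) = 1/861075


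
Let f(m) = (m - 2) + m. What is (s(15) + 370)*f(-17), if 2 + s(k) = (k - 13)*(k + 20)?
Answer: -15768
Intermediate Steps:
f(m) = -2 + 2*m (f(m) = (-2 + m) + m = -2 + 2*m)
s(k) = -2 + (-13 + k)*(20 + k) (s(k) = -2 + (k - 13)*(k + 20) = -2 + (-13 + k)*(20 + k))
(s(15) + 370)*f(-17) = ((-262 + 15**2 + 7*15) + 370)*(-2 + 2*(-17)) = ((-262 + 225 + 105) + 370)*(-2 - 34) = (68 + 370)*(-36) = 438*(-36) = -15768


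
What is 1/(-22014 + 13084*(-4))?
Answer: -1/74350 ≈ -1.3450e-5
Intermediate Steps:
1/(-22014 + 13084*(-4)) = 1/(-22014 - 52336) = 1/(-74350) = -1/74350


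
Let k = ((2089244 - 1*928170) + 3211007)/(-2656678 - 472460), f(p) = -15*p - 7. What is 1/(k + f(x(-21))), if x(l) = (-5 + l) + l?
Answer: 3129138/2179766243 ≈ 0.0014355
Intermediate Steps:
x(l) = -5 + 2*l
f(p) = -7 - 15*p
k = -4372081/3129138 (k = ((2089244 - 928170) + 3211007)/(-3129138) = (1161074 + 3211007)*(-1/3129138) = 4372081*(-1/3129138) = -4372081/3129138 ≈ -1.3972)
1/(k + f(x(-21))) = 1/(-4372081/3129138 + (-7 - 15*(-5 + 2*(-21)))) = 1/(-4372081/3129138 + (-7 - 15*(-5 - 42))) = 1/(-4372081/3129138 + (-7 - 15*(-47))) = 1/(-4372081/3129138 + (-7 + 705)) = 1/(-4372081/3129138 + 698) = 1/(2179766243/3129138) = 3129138/2179766243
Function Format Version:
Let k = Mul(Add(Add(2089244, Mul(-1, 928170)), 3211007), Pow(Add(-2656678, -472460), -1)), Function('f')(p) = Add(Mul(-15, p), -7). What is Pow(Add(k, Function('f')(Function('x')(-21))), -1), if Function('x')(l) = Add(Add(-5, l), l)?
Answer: Rational(3129138, 2179766243) ≈ 0.0014355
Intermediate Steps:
Function('x')(l) = Add(-5, Mul(2, l))
Function('f')(p) = Add(-7, Mul(-15, p))
k = Rational(-4372081, 3129138) (k = Mul(Add(Add(2089244, -928170), 3211007), Pow(-3129138, -1)) = Mul(Add(1161074, 3211007), Rational(-1, 3129138)) = Mul(4372081, Rational(-1, 3129138)) = Rational(-4372081, 3129138) ≈ -1.3972)
Pow(Add(k, Function('f')(Function('x')(-21))), -1) = Pow(Add(Rational(-4372081, 3129138), Add(-7, Mul(-15, Add(-5, Mul(2, -21))))), -1) = Pow(Add(Rational(-4372081, 3129138), Add(-7, Mul(-15, Add(-5, -42)))), -1) = Pow(Add(Rational(-4372081, 3129138), Add(-7, Mul(-15, -47))), -1) = Pow(Add(Rational(-4372081, 3129138), Add(-7, 705)), -1) = Pow(Add(Rational(-4372081, 3129138), 698), -1) = Pow(Rational(2179766243, 3129138), -1) = Rational(3129138, 2179766243)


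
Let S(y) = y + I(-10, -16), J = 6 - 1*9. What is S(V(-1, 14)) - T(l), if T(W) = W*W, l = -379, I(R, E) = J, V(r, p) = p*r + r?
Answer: -143659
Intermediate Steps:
J = -3 (J = 6 - 9 = -3)
V(r, p) = r + p*r
I(R, E) = -3
T(W) = W²
S(y) = -3 + y (S(y) = y - 3 = -3 + y)
S(V(-1, 14)) - T(l) = (-3 - (1 + 14)) - 1*(-379)² = (-3 - 1*15) - 1*143641 = (-3 - 15) - 143641 = -18 - 143641 = -143659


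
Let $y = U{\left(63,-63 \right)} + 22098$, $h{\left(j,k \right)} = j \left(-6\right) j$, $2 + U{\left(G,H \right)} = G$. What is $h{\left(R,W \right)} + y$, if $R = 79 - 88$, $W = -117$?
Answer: $21673$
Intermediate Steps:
$U{\left(G,H \right)} = -2 + G$
$R = -9$
$h{\left(j,k \right)} = - 6 j^{2}$ ($h{\left(j,k \right)} = - 6 j j = - 6 j^{2}$)
$y = 22159$ ($y = \left(-2 + 63\right) + 22098 = 61 + 22098 = 22159$)
$h{\left(R,W \right)} + y = - 6 \left(-9\right)^{2} + 22159 = \left(-6\right) 81 + 22159 = -486 + 22159 = 21673$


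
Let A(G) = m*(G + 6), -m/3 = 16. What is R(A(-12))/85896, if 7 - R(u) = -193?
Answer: 25/10737 ≈ 0.0023284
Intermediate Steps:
m = -48 (m = -3*16 = -48)
A(G) = -288 - 48*G (A(G) = -48*(G + 6) = -48*(6 + G) = -288 - 48*G)
R(u) = 200 (R(u) = 7 - 1*(-193) = 7 + 193 = 200)
R(A(-12))/85896 = 200/85896 = 200*(1/85896) = 25/10737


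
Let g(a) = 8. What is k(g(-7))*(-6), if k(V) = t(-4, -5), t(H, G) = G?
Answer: 30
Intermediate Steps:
k(V) = -5
k(g(-7))*(-6) = -5*(-6) = 30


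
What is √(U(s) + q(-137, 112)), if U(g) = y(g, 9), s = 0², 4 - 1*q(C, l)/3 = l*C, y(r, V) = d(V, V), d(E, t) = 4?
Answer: 4*√2878 ≈ 214.59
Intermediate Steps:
y(r, V) = 4
q(C, l) = 12 - 3*C*l (q(C, l) = 12 - 3*l*C = 12 - 3*C*l)
s = 0
U(g) = 4
√(U(s) + q(-137, 112)) = √(4 + (12 - 3*(-137)*112)) = √(4 + (12 + 46032)) = √(4 + 46044) = √46048 = 4*√2878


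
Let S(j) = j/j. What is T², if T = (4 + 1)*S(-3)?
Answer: 25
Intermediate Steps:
S(j) = 1
T = 5 (T = (4 + 1)*1 = 5*1 = 5)
T² = 5² = 25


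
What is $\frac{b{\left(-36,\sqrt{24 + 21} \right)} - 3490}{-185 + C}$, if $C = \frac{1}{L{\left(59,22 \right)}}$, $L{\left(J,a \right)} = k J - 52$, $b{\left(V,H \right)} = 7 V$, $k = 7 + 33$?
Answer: $\frac{8636536}{426979} \approx 20.227$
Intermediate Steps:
$k = 40$
$L{\left(J,a \right)} = -52 + 40 J$ ($L{\left(J,a \right)} = 40 J - 52 = -52 + 40 J$)
$C = \frac{1}{2308}$ ($C = \frac{1}{-52 + 40 \cdot 59} = \frac{1}{-52 + 2360} = \frac{1}{2308} \approx 0.00043328$)
$\frac{b{\left(-36,\sqrt{24 + 21} \right)} - 3490}{-185 + C} = \frac{7 \left(-36\right) - 3490}{-185 + \frac{1}{2308}} = \frac{-252 - 3490}{- \frac{426979}{2308}} = \left(-3742\right) \left(- \frac{2308}{426979}\right) = \frac{8636536}{426979}$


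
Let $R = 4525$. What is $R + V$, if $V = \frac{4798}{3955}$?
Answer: $\frac{17901173}{3955} \approx 4526.2$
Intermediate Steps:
$V = \frac{4798}{3955}$ ($V = 4798 \cdot \frac{1}{3955} = \frac{4798}{3955} \approx 1.2131$)
$R + V = 4525 + \frac{4798}{3955} = \frac{17901173}{3955}$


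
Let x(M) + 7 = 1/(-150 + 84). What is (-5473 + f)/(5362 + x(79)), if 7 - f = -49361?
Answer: 2897070/353429 ≈ 8.1970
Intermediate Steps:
f = 49368 (f = 7 - 1*(-49361) = 7 + 49361 = 49368)
x(M) = -463/66 (x(M) = -7 + 1/(-150 + 84) = -7 + 1/(-66) = -7 - 1/66 = -463/66)
(-5473 + f)/(5362 + x(79)) = (-5473 + 49368)/(5362 - 463/66) = 43895/(353429/66) = 43895*(66/353429) = 2897070/353429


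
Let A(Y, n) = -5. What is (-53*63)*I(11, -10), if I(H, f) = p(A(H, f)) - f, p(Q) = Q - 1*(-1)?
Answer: -20034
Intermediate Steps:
p(Q) = 1 + Q (p(Q) = Q + 1 = 1 + Q)
I(H, f) = -4 - f (I(H, f) = (1 - 5) - f = -4 - f)
(-53*63)*I(11, -10) = (-53*63)*(-4 - 1*(-10)) = -3339*(-4 + 10) = -3339*6 = -20034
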